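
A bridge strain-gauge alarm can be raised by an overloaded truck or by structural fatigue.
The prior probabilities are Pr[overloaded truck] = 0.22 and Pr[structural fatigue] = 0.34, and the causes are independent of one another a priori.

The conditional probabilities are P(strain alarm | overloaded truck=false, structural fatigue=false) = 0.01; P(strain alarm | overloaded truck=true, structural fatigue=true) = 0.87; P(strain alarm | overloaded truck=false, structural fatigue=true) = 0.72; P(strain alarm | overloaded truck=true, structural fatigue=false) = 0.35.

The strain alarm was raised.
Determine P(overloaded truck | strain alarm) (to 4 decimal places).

P(overloaded truck | strain alarm) ≈ 0.3715

For the numerator, keep only overloaded truck=true terms: 0.050820 + 0.065076 = 0.115896
Denominator P(strain alarm): 0.01·0.78·0.66 + 0.72·0.78·0.34 + 0.35·0.22·0.66 + 0.87·0.22·0.34 = 0.311988
Posterior = 0.115896 / 0.311988 ≈ 0.3715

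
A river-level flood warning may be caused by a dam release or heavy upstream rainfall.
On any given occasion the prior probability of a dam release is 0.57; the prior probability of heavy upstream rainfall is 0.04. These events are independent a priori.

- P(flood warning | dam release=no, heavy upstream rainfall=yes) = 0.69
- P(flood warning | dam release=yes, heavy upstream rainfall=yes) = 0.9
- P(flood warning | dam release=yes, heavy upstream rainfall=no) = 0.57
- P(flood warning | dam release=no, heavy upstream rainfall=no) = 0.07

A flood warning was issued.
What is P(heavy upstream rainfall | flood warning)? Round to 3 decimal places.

Enumerate the 4 (dam release, heavy upstream rainfall) configurations and weight by the priors:
  P(flood warning) = 0.07·0.43·0.96 + 0.69·0.43·0.04 + 0.57·0.57·0.96 + 0.9·0.57·0.04
        = 0.028896 + 0.011868 + 0.311904 + 0.020520 = 0.373188
Configurations with heavy upstream rainfall contribute 0.032388, so
  P(heavy upstream rainfall | flood warning) = 0.032388 / 0.373188 ≈ 0.087

P(heavy upstream rainfall | flood warning) ≈ 0.087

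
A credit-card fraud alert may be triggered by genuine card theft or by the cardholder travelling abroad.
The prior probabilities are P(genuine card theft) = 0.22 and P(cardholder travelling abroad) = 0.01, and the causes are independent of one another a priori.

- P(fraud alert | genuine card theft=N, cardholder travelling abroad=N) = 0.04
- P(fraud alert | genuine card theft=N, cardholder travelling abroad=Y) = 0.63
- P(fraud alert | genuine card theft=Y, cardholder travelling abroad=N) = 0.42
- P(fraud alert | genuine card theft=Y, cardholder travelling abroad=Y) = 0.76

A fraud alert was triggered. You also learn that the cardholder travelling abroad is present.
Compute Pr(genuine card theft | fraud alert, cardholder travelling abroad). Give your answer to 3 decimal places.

Weight on genuine card theft=true, given the evidence: 0.76·0.22 = 0.167200
Normalizer over all consistent configurations: 0.63·0.78 + 0.76·0.22 = 0.658600
P(genuine card theft | fraud alert, cardholder travelling abroad) = 0.167200/0.658600 ≈ 0.254

Pr(genuine card theft | fraud alert, cardholder travelling abroad) ≈ 0.254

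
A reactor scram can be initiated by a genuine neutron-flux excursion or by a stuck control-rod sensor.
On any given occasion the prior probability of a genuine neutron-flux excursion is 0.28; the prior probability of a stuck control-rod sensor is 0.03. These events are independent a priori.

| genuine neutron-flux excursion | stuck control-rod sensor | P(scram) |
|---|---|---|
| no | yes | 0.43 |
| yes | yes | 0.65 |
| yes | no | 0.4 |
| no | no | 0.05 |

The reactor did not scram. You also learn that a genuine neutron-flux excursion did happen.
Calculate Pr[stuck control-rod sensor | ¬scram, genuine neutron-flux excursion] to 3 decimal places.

By total probability over both values of stuck control-rod sensor:
  P(¬scram | genuine neutron-flux excursion) = 0.6×0.97 + 0.35×0.03
        = 0.582000 + 0.010500 = 0.592500
Configurations with stuck control-rod sensor contribute 0.010500, so
  P(stuck control-rod sensor | ¬scram, genuine neutron-flux excursion) = 0.010500 / 0.592500 ≈ 0.018

Pr[stuck control-rod sensor | ¬scram, genuine neutron-flux excursion] ≈ 0.018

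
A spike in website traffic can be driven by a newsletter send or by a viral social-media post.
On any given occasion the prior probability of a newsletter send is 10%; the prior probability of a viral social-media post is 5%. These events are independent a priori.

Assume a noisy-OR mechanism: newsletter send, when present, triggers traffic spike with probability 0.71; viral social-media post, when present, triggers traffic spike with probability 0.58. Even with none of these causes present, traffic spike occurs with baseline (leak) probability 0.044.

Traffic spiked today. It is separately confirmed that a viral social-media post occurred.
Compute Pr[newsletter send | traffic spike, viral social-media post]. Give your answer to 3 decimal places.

Under noisy-OR, P(traffic spike | causes) = 1 − (1−0.044)·∏(1−qᵢ) over the active causes.
Numerator (weight on configurations with newsletter send): 0.883559·0.1 = 0.088356
Denominator P(traffic spike | viral social-media post): 0.59848·0.9 + 0.883559·0.1 = 0.626988
Posterior = 0.088356 / 0.626988 ≈ 0.141

Pr[newsletter send | traffic spike, viral social-media post] ≈ 0.141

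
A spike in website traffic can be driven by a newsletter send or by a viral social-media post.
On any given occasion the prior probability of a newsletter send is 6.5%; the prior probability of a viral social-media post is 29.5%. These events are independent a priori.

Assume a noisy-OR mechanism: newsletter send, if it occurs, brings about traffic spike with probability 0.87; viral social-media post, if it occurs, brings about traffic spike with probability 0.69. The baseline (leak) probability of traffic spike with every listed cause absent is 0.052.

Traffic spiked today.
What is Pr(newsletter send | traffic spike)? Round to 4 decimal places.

Pr(newsletter send | traffic spike) ≈ 0.2038

Under noisy-OR, P(traffic spike | causes) = 1 − (1−0.052)·∏(1−qᵢ) over the active causes.
Numerator (weight on configurations with newsletter send): 0.040178 + 0.018442 = 0.058620
Normalizer over all consistent configurations: 0.052·0.935·0.705 + 0.70612·0.935·0.295 + 0.87676·0.065·0.705 + 0.961796·0.065·0.295 = 0.287663
Posterior = 0.058620 / 0.287663 ≈ 0.2038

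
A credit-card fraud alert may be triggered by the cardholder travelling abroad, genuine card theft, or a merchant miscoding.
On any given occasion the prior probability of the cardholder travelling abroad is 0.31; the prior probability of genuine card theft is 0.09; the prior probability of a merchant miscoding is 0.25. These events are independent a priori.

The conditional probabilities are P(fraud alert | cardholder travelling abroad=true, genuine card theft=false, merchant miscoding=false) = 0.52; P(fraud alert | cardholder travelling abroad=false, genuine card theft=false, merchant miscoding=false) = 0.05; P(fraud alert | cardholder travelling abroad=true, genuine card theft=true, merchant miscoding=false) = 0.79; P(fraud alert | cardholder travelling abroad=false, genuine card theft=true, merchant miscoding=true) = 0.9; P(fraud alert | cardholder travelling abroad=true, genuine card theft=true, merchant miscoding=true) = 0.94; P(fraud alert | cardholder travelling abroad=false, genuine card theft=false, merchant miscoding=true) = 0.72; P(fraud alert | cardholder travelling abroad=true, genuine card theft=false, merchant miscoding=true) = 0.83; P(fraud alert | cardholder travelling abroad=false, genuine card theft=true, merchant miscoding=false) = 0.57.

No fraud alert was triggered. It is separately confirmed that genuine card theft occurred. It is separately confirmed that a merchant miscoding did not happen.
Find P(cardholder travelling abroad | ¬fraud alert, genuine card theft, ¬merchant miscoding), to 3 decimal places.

By total probability over both values of cardholder travelling abroad:
  P(¬fraud alert | genuine card theft, ¬merchant miscoding) = 0.43·0.69 + 0.21·0.31
        = 0.296700 + 0.065100 = 0.361800
Configurations with cardholder travelling abroad contribute 0.065100, so
  P(cardholder travelling abroad | ¬fraud alert, genuine card theft, ¬merchant miscoding) = 0.065100 / 0.361800 ≈ 0.180

P(cardholder travelling abroad | ¬fraud alert, genuine card theft, ¬merchant miscoding) ≈ 0.180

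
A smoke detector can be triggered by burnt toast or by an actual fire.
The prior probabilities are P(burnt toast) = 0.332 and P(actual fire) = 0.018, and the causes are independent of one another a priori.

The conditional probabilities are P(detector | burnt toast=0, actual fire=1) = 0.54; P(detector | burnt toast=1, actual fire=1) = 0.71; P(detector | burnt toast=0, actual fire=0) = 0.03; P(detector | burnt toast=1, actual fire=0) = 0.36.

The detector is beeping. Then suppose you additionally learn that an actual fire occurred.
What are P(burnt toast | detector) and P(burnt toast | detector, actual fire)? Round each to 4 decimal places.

Enumerate the 4 (burnt toast, actual fire) configurations and weight by the priors:
  P(detector) = 0.03×0.668×0.982 + 0.54×0.668×0.018 + 0.36×0.332×0.982 + 0.71×0.332×0.018
        = 0.019679 + 0.006493 + 0.117369 + 0.004243 = 0.147784
Configurations with burnt toast contribute 0.121612, so
  P(burnt toast | detector) = 0.121612 / 0.147784 ≈ 0.8229

Now condition on the additional information:
By total probability over both values of burnt toast:
  P(detector | actual fire) = 0.54×0.668 + 0.71×0.332
        = 0.360720 + 0.235720 = 0.596440
The terms with burnt toast present sum to 0.235720, so
  P(burnt toast | detector, actual fire) = 0.235720 / 0.596440 ≈ 0.3952

P(burnt toast | detector) ≈ 0.8229; P(burnt toast | detector, actual fire) ≈ 0.3952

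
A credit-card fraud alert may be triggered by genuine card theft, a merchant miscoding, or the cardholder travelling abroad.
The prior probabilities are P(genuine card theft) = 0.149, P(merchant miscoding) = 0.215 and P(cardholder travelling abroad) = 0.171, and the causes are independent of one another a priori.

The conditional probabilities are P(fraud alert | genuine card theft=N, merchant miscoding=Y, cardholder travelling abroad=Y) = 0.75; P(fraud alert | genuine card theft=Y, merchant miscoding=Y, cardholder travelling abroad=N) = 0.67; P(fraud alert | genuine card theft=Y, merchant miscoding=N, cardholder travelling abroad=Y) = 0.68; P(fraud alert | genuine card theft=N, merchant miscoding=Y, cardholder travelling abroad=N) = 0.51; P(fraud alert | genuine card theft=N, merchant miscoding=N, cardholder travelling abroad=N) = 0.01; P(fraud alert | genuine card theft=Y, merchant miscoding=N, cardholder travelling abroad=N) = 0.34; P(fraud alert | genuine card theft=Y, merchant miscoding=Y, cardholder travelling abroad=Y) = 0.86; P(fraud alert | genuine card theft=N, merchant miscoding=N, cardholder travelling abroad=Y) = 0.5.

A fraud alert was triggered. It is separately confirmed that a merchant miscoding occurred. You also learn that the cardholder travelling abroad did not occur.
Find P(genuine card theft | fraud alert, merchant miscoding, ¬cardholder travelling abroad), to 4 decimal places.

P(genuine card theft | fraud alert, merchant miscoding, ¬cardholder travelling abroad) ≈ 0.1870

Sum P(fraud alert|·) weighted by the priors over both values of genuine card theft:
  P(fraud alert | merchant miscoding, ¬cardholder travelling abroad) = 0.51*0.851 + 0.67*0.149
        = 0.434010 + 0.099830 = 0.533840
The terms with genuine card theft present sum to 0.099830, so
  P(genuine card theft | fraud alert, merchant miscoding, ¬cardholder travelling abroad) = 0.099830 / 0.533840 ≈ 0.1870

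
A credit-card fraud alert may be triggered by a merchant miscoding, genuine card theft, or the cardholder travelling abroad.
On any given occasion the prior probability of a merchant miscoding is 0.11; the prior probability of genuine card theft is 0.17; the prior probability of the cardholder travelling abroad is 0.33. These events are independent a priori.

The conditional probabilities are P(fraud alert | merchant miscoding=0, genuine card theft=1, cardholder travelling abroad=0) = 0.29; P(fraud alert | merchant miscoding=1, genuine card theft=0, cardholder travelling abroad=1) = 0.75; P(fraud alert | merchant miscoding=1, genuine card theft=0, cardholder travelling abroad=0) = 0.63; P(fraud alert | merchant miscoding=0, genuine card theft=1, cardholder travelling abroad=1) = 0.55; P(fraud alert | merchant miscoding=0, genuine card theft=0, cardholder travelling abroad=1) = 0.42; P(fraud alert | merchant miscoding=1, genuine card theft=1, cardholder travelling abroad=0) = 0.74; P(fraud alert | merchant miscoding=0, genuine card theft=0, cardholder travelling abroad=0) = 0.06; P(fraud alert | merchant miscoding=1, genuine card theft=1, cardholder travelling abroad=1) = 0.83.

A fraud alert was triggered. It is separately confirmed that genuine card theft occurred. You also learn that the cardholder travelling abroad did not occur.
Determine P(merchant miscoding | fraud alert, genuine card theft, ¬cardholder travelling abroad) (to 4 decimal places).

P(merchant miscoding | fraud alert, genuine card theft, ¬cardholder travelling abroad) ≈ 0.2398

Weight on merchant miscoding=true, given the evidence: 0.74×0.11 = 0.081400
Normalizer over all consistent configurations: 0.29×0.89 + 0.74×0.11 = 0.339500
P(merchant miscoding | fraud alert, genuine card theft, ¬cardholder travelling abroad) = 0.081400/0.339500 ≈ 0.2398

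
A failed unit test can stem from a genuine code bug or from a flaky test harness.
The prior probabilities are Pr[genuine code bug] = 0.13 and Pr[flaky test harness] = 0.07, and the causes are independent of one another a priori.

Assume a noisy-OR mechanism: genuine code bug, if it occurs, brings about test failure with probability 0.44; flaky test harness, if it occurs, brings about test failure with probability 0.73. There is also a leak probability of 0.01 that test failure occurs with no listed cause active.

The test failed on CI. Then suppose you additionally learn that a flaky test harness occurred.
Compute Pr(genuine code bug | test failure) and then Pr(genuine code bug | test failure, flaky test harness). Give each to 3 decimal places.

Under noisy-OR, P(test failure | causes) = 1 − (1−0.01)·∏(1−qᵢ) over the active causes.
P(test failure) = 0.01·0.87·0.93 + 0.7327·0.87·0.07 + 0.4456·0.13·0.93 + 0.850312·0.13·0.07 = 0.008091 + 0.044621 + 0.053873 + 0.007738 = 0.114323
Of this, 0.061611 comes from 0.053873 + 0.007738 (the genuine code bug=true cases).
So P(genuine code bug | test failure) = 0.061611/0.114323 ≈ 0.539.

With the extra evidence:
For the numerator, keep only genuine code bug=true terms: 0.850312·0.13 = 0.110541
The normalizing constant is 0.7327·0.87 + 0.850312·0.13 = 0.747990
Posterior = 0.110541 / 0.747990 ≈ 0.148

Pr(genuine code bug | test failure) ≈ 0.539; Pr(genuine code bug | test failure, flaky test harness) ≈ 0.148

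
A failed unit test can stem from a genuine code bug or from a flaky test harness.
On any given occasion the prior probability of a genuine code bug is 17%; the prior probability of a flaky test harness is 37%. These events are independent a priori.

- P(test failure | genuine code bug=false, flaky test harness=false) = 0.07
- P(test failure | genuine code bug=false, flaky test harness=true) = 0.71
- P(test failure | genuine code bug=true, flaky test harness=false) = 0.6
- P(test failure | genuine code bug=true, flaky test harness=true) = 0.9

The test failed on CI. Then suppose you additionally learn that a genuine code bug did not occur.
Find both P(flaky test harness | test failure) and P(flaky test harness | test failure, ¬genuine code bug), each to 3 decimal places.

For the numerator, keep only flaky test harness=true terms: 0.218041 + 0.056610 = 0.274651
Denominator P(test failure): 0.07*0.83*0.63 + 0.71*0.83*0.37 + 0.6*0.17*0.63 + 0.9*0.17*0.37 = 0.375514
Posterior = 0.274651 / 0.375514 ≈ 0.731

With the extra evidence:
Enumerate both values of flaky test harness and weight by the priors:
  P(test failure | ¬genuine code bug) = 0.07*0.63 + 0.71*0.37
        = 0.044100 + 0.262700 = 0.306800
Configurations with flaky test harness contribute 0.262700, so
  P(flaky test harness | test failure, ¬genuine code bug) = 0.262700 / 0.306800 ≈ 0.856

P(flaky test harness | test failure) ≈ 0.731; P(flaky test harness | test failure, ¬genuine code bug) ≈ 0.856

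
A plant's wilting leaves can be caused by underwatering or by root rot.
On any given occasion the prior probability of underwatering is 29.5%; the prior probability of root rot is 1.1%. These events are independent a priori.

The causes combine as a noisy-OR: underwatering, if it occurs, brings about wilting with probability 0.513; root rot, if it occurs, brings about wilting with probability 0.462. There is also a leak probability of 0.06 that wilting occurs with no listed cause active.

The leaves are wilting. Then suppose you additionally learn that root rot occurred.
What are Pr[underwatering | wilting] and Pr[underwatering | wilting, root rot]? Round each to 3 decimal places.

Pr[underwatering | wilting] ≈ 0.779; Pr[underwatering | wilting, root rot] ≈ 0.390

Under noisy-OR, P(wilting | causes) = 1 − (1−0.06)·∏(1−qᵢ) over the active causes.
P(wilting) = 0.06*0.705*0.989 + 0.49428*0.705*0.011 + 0.54222*0.295*0.989 + 0.753714*0.295*0.011 = 0.041835 + 0.003833 + 0.158195 + 0.002446 = 0.206309
Restricting to configurations with underwatering present: 0.158195 + 0.002446 = 0.160641.
P(underwatering | wilting) = 0.160641 / 0.206309 ≈ 0.779

Now also conditioning on root rot=true:
P(wilting | root rot) = 0.49428×0.705 + 0.753714×0.295 = 0.348467 + 0.222346 = 0.570813
Restricting to configurations with underwatering present: 0.753714×0.295 = 0.222346.
Hence the posterior is 0.222346/0.570813 ≈ 0.390.
The drop from 0.779 to 0.390 is the explaining-away (discounting) effect.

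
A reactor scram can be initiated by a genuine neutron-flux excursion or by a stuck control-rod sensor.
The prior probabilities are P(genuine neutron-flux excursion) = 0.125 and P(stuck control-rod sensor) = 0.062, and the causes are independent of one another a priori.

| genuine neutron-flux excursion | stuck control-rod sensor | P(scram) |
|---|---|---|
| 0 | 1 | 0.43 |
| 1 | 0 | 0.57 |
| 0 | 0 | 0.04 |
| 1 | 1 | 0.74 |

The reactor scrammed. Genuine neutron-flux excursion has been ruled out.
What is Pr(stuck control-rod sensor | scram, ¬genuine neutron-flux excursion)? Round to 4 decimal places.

P(scram | ¬genuine neutron-flux excursion) = 0.04·0.938 + 0.43·0.062 = 0.037520 + 0.026660 = 0.064180
Of this, 0.026660 comes from 0.43·0.062 (the stuck control-rod sensor=true cases).
P(stuck control-rod sensor | scram, ¬genuine neutron-flux excursion) = 0.026660 / 0.064180 ≈ 0.4154

Pr(stuck control-rod sensor | scram, ¬genuine neutron-flux excursion) ≈ 0.4154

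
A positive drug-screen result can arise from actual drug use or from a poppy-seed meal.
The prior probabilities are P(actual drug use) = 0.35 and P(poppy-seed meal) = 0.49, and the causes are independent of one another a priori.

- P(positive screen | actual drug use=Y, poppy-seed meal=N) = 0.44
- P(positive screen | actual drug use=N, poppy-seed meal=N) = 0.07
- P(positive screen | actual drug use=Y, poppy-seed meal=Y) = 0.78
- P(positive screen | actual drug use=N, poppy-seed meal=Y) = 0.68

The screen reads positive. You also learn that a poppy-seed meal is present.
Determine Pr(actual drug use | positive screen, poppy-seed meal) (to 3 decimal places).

P(positive screen | poppy-seed meal) = 0.68·0.65 + 0.78·0.35 = 0.442000 + 0.273000 = 0.715000
Restricting to configurations with actual drug use present: 0.78·0.35 = 0.273000.
P(actual drug use | positive screen, poppy-seed meal) = 0.273000 / 0.715000 ≈ 0.382

Pr(actual drug use | positive screen, poppy-seed meal) ≈ 0.382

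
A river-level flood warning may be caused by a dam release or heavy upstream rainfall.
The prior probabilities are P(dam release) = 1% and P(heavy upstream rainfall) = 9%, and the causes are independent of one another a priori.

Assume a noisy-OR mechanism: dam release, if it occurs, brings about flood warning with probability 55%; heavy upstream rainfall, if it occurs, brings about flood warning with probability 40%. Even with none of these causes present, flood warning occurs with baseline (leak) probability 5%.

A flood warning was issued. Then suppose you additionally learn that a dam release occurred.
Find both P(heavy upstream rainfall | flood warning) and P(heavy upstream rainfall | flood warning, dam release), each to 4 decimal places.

Under noisy-OR, P(flood warning | causes) = 1 − (1−0.05)·∏(1−qᵢ) over the active causes.
By total probability over the 4 (dam release, heavy upstream rainfall) configurations:
  P(flood warning) = 0.05·0.99·0.91 + 0.43·0.99·0.09 + 0.5725·0.01·0.91 + 0.7435·0.01·0.09
        = 0.045045 + 0.038313 + 0.005210 + 0.000669 = 0.089237
The terms with heavy upstream rainfall present sum to 0.038982, so
  P(heavy upstream rainfall | flood warning) = 0.038982 / 0.089237 ≈ 0.4368

Now condition on the additional information:
For the numerator, keep only heavy upstream rainfall=true terms: 0.7435*0.09 = 0.066915
The normalizing constant is 0.5725*0.91 + 0.7435*0.09 = 0.587890
P(heavy upstream rainfall | flood warning, dam release) = 0.066915/0.587890 ≈ 0.1138
This is intercausal reasoning (explaining away): once dam release accounts for the flood warning, heavy upstream rainfall becomes less likely.

P(heavy upstream rainfall | flood warning) ≈ 0.4368; P(heavy upstream rainfall | flood warning, dam release) ≈ 0.1138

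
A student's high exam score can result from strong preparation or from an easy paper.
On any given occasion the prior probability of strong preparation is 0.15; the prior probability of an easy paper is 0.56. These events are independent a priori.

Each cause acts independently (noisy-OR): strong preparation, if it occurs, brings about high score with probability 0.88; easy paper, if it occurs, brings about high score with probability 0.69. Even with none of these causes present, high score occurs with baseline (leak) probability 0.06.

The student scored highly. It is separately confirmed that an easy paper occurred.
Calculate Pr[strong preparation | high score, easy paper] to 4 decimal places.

Pr[strong preparation | high score, easy paper] ≈ 0.1938

Under noisy-OR, P(high score | causes) = 1 − (1−0.06)·∏(1−qᵢ) over the active causes.
P(high score | easy paper) = 0.7086*0.85 + 0.965032*0.15 = 0.602310 + 0.144755 = 0.747065
The strong preparation-present share is 0.965032*0.15 = 0.144755.
So P(strong preparation | high score, easy paper) = 0.144755/0.747065 ≈ 0.1938.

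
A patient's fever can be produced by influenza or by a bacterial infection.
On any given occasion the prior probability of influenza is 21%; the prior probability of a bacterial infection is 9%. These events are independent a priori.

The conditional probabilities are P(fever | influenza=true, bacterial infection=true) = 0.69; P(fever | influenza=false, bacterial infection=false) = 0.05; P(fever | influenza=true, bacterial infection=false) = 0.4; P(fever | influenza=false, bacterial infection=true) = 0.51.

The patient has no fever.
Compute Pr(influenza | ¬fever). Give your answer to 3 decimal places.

P(¬fever) = 0.95×0.79×0.91 + 0.49×0.79×0.09 + 0.6×0.21×0.91 + 0.31×0.21×0.09 = 0.682955 + 0.034839 + 0.114660 + 0.005859 = 0.838313
Restricting to configurations with influenza present: 0.114660 + 0.005859 = 0.120519.
Hence the posterior is 0.120519/0.838313 ≈ 0.144.

Pr(influenza | ¬fever) ≈ 0.144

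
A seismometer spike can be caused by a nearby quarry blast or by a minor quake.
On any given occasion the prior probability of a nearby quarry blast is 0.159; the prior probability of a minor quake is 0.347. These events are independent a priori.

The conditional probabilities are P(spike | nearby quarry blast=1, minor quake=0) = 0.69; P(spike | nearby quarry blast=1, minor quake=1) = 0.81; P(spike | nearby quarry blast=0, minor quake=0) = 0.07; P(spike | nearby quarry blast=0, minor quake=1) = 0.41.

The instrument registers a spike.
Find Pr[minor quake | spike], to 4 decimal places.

P(spike) = 0.07·0.841·0.653 + 0.41·0.841·0.347 + 0.69·0.159·0.653 + 0.81·0.159·0.347 = 0.038442 + 0.119649 + 0.071641 + 0.044690 = 0.274422
Restricting to configurations with minor quake present: 0.119649 + 0.044690 = 0.164339.
P(minor quake | spike) = 0.164339 / 0.274422 ≈ 0.5989

Pr[minor quake | spike] ≈ 0.5989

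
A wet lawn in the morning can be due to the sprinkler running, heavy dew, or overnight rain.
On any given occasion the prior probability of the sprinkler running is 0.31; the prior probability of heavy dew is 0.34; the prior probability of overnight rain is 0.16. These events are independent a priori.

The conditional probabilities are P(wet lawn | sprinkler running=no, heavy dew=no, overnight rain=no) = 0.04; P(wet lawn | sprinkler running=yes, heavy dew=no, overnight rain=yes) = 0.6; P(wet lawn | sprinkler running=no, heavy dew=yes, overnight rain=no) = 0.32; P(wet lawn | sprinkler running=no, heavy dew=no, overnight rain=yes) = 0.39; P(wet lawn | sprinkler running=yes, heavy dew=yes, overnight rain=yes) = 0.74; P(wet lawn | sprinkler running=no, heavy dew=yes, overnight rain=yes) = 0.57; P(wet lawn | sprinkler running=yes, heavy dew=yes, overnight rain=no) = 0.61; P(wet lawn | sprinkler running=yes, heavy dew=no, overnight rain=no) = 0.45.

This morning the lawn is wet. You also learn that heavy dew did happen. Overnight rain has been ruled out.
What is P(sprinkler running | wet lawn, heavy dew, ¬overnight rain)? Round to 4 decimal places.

P(sprinkler running | wet lawn, heavy dew, ¬overnight rain) ≈ 0.4613

Weight on sprinkler running=true, given the evidence: 0.61*0.31 = 0.189100
The normalizing constant is 0.32*0.69 + 0.61*0.31 = 0.409900
Posterior = 0.189100 / 0.409900 ≈ 0.4613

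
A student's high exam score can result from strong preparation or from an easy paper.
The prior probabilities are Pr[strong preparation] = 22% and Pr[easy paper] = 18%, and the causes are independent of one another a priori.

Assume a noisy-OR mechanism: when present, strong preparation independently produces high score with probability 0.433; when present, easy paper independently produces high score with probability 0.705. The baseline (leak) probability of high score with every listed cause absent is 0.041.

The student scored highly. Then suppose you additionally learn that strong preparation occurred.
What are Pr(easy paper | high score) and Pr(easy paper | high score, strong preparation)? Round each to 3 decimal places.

Pr(easy paper | high score) ≈ 0.552; Pr(easy paper | high score, strong preparation) ≈ 0.288

Under noisy-OR, P(high score | causes) = 1 − (1−0.041)·∏(1−qᵢ) over the active causes.
P(high score) = 0.041·0.78·0.82 + 0.717095·0.78·0.18 + 0.456247·0.22·0.82 + 0.839593·0.22·0.18 = 0.026224 + 0.100680 + 0.082307 + 0.033248 = 0.242459
The easy paper-present share is 0.100680 + 0.033248 = 0.133928.
P(easy paper | high score) = 0.133928 / 0.242459 ≈ 0.552

Now also conditioning on strong preparation=true:
P(high score | strong preparation) = 0.456247*0.82 + 0.839593*0.18 = 0.374123 + 0.151127 = 0.525250
Restricting to configurations with easy paper present: 0.839593*0.18 = 0.151127.
Hence the posterior is 0.151127/0.525250 ≈ 0.288.
This is intercausal reasoning (explaining away): once strong preparation accounts for the high score, easy paper becomes less likely.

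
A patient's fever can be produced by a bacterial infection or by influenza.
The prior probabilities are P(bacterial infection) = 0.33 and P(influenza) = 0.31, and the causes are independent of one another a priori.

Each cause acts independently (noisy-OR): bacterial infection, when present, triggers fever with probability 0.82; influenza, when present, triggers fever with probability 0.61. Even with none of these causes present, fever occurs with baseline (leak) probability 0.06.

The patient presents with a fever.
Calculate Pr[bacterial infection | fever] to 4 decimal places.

Under noisy-OR, P(fever | causes) = 1 − (1−0.06)·∏(1−qᵢ) over the active causes.
P(fever) = 0.06*0.67*0.69 + 0.6334*0.67*0.31 + 0.8308*0.33*0.69 + 0.934012*0.33*0.31 = 0.027738 + 0.131557 + 0.189173 + 0.095549 = 0.444017
Of this, 0.284722 comes from 0.189173 + 0.095549 (the bacterial infection=true cases).
P(bacterial infection | fever) = 0.284722 / 0.444017 ≈ 0.6412

Pr[bacterial infection | fever] ≈ 0.6412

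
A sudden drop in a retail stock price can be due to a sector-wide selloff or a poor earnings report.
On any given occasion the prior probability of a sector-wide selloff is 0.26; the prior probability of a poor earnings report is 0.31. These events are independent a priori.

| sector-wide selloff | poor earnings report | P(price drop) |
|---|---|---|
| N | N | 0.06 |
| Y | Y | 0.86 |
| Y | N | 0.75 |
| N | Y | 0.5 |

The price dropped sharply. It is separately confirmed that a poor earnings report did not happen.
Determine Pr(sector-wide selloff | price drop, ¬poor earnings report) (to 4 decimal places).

P(price drop | ¬poor earnings report) = 0.06·0.74 + 0.75·0.26 = 0.044400 + 0.195000 = 0.239400
Of this, 0.195000 comes from 0.75·0.26 (the sector-wide selloff=true cases).
So P(sector-wide selloff | price drop, ¬poor earnings report) = 0.195000/0.239400 ≈ 0.8145.

Pr(sector-wide selloff | price drop, ¬poor earnings report) ≈ 0.8145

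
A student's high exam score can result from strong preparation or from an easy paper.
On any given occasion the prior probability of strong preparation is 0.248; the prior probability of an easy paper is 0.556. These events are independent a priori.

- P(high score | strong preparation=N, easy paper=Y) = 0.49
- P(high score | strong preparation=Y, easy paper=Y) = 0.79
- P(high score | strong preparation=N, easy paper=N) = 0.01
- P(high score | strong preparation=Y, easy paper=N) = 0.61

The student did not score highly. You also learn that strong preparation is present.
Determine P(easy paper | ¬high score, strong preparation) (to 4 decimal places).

Numerator (weight on configurations with easy paper): 0.21×0.556 = 0.116760
Denominator P(¬high score | strong preparation): 0.39×0.444 + 0.21×0.556 = 0.289920
Posterior = 0.116760 / 0.289920 ≈ 0.4027

P(easy paper | ¬high score, strong preparation) ≈ 0.4027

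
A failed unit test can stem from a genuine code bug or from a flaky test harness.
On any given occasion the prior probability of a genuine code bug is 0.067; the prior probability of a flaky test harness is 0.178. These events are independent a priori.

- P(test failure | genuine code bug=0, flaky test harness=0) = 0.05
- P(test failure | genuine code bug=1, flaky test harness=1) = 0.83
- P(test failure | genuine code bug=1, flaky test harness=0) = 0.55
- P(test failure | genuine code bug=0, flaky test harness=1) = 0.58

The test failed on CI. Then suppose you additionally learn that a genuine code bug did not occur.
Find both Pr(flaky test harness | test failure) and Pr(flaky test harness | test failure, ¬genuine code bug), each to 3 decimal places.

Pr(flaky test harness | test failure) ≈ 0.607; Pr(flaky test harness | test failure, ¬genuine code bug) ≈ 0.715

For the numerator, keep only flaky test harness=true terms: 0.096323 + 0.009899 = 0.106222
The normalizing constant is 0.05×0.933×0.822 + 0.58×0.933×0.178 + 0.55×0.067×0.822 + 0.83×0.067×0.178 = 0.174859
P(flaky test harness | test failure) = 0.106222/0.174859 ≈ 0.607

With the extra evidence:
By total probability over both values of flaky test harness:
  P(test failure | ¬genuine code bug) = 0.05*0.822 + 0.58*0.178
        = 0.041100 + 0.103240 = 0.144340
Configurations with flaky test harness contribute 0.103240, so
  P(flaky test harness | test failure, ¬genuine code bug) = 0.103240 / 0.144340 ≈ 0.715
With genuine code bug excluded, flaky test harness must carry more of the explanatory weight for the test failure.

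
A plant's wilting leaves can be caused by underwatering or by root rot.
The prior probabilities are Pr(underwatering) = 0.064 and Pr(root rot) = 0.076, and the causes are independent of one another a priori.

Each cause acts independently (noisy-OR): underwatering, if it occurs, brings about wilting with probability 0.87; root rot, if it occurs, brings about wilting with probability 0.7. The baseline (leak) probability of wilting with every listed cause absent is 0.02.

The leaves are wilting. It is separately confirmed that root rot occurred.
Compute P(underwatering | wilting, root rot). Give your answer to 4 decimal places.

Under noisy-OR, P(wilting | causes) = 1 − (1−0.02)·∏(1−qᵢ) over the active causes.
P(wilting | root rot) = 0.706·0.936 + 0.96178·0.064 = 0.660816 + 0.061554 = 0.722370
Restricting to configurations with underwatering present: 0.96178·0.064 = 0.061554.
So P(underwatering | wilting, root rot) = 0.061554/0.722370 ≈ 0.0852.

P(underwatering | wilting, root rot) ≈ 0.0852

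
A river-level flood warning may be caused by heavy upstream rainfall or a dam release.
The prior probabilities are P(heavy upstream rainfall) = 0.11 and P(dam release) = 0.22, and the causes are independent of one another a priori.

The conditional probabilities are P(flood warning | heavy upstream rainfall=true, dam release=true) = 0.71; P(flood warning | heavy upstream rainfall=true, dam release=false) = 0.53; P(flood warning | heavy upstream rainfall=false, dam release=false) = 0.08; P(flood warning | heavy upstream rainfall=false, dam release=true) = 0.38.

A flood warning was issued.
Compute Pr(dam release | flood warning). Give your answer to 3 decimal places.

Weight on dam release=true, given the evidence: 0.074404 + 0.017182 = 0.091586
The normalizing constant is 0.08·0.89·0.78 + 0.38·0.89·0.22 + 0.53·0.11·0.78 + 0.71·0.11·0.22 = 0.192596
Posterior = 0.091586 / 0.192596 ≈ 0.476

Pr(dam release | flood warning) ≈ 0.476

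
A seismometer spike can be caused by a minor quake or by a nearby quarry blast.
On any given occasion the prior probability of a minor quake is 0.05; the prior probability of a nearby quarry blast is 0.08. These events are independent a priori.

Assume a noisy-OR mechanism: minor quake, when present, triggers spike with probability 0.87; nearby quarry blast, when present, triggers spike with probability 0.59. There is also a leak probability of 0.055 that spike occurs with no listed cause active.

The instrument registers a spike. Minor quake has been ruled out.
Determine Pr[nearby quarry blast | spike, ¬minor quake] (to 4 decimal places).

Pr[nearby quarry blast | spike, ¬minor quake] ≈ 0.4920

Under noisy-OR, P(spike | causes) = 1 − (1−0.055)·∏(1−qᵢ) over the active causes.
For the numerator, keep only nearby quarry blast=true terms: 0.61255·0.08 = 0.049004
The normalizing constant is 0.055·0.92 + 0.61255·0.08 = 0.099604
P(nearby quarry blast | spike, ¬minor quake) = 0.049004/0.099604 ≈ 0.4920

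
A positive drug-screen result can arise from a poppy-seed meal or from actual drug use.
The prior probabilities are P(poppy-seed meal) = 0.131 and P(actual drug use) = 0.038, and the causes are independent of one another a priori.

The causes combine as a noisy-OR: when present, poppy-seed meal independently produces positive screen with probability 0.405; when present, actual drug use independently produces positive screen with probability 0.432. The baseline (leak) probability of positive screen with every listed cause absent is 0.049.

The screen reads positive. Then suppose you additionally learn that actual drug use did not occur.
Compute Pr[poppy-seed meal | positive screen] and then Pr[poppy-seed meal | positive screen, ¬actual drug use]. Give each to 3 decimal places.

Pr[poppy-seed meal | positive screen] ≈ 0.509; Pr[poppy-seed meal | positive screen, ¬actual drug use] ≈ 0.572

Under noisy-OR, P(positive screen | causes) = 1 − (1−0.049)·∏(1−qᵢ) over the active causes.
For the numerator, keep only poppy-seed meal=true terms: 0.054713 + 0.003378 = 0.058091
Denominator P(positive screen): 0.049*0.869*0.962 + 0.459832*0.869*0.038 + 0.434155*0.131*0.962 + 0.6786*0.131*0.038 = 0.114239
P(poppy-seed meal | positive screen) = 0.058091/0.114239 ≈ 0.509

With the extra evidence:
For the numerator, keep only poppy-seed meal=true terms: 0.434155×0.131 = 0.056874
The normalizing constant is 0.049×0.869 + 0.434155×0.131 = 0.099455
P(poppy-seed meal | positive screen, ¬actual drug use) = 0.056874/0.099455 ≈ 0.572
With actual drug use excluded, poppy-seed meal must carry more of the explanatory weight for the positive screen.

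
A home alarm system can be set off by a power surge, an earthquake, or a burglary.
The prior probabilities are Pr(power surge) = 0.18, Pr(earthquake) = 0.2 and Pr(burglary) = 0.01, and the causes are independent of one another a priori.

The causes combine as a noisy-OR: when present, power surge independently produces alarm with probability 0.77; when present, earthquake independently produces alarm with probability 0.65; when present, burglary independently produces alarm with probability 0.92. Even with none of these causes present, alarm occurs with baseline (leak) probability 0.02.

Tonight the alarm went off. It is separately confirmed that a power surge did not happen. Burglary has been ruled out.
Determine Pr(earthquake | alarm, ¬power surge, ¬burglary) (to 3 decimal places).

Pr(earthquake | alarm, ¬power surge, ¬burglary) ≈ 0.891

Under noisy-OR, P(alarm | causes) = 1 − (1−0.02)·∏(1−qᵢ) over the active causes.
Numerator (weight on configurations with earthquake): 0.657×0.2 = 0.131400
Normalizer over all consistent configurations: 0.02×0.8 + 0.657×0.2 = 0.147400
Posterior = 0.131400 / 0.147400 ≈ 0.891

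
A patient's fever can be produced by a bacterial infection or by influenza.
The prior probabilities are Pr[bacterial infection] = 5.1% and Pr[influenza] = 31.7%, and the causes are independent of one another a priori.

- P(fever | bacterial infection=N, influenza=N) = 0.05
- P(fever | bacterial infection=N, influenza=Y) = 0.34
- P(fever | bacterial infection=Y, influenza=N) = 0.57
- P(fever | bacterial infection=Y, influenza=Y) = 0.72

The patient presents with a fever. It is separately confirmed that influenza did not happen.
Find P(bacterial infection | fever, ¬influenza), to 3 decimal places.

P(bacterial infection | fever, ¬influenza) ≈ 0.380

Enumerate both values of bacterial infection and weight by the priors:
  P(fever | ¬influenza) = 0.05×0.949 + 0.57×0.051
        = 0.047450 + 0.029070 = 0.076520
The terms with bacterial infection present sum to 0.029070, so
  P(bacterial infection | fever, ¬influenza) = 0.029070 / 0.076520 ≈ 0.380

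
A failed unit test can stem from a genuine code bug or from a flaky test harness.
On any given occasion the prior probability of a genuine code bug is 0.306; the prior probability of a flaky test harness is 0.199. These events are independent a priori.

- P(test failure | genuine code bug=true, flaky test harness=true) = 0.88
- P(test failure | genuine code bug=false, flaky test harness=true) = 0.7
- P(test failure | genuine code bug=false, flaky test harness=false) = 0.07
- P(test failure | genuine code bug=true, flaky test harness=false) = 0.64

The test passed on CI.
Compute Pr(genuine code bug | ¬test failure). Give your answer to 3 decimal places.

P(¬test failure) = 0.93×0.694×0.801 + 0.3×0.694×0.199 + 0.36×0.306×0.801 + 0.12×0.306×0.199 = 0.516981 + 0.041432 + 0.088238 + 0.007307 = 0.653958
Of this, 0.095545 comes from 0.088238 + 0.007307 (the genuine code bug=true cases).
So P(genuine code bug | ¬test failure) = 0.095545/0.653958 ≈ 0.146.

Pr(genuine code bug | ¬test failure) ≈ 0.146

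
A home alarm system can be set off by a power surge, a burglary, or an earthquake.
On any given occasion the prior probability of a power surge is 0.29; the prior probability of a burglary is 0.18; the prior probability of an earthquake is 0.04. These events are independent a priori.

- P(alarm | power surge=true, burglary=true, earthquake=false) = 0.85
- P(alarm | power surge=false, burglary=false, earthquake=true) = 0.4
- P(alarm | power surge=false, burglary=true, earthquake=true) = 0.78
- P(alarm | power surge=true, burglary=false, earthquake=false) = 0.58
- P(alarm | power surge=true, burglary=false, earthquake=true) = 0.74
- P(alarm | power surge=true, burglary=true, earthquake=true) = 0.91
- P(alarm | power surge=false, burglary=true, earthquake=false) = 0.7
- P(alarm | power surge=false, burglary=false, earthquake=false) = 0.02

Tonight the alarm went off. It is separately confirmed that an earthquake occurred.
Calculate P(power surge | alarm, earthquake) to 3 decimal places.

P(power surge | alarm, earthquake) ≈ 0.402

By total probability over the 4 (power surge, burglary) configurations:
  P(alarm | earthquake) = 0.4×0.71×0.82 + 0.78×0.71×0.18 + 0.74×0.29×0.82 + 0.91×0.29×0.18
        = 0.232880 + 0.099684 + 0.175972 + 0.047502 = 0.556038
The terms with power surge present sum to 0.223474, so
  P(power surge | alarm, earthquake) = 0.223474 / 0.556038 ≈ 0.402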